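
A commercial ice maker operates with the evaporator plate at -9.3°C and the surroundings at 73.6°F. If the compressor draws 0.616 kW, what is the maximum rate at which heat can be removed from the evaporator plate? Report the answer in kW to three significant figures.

5.01 kW

In absolute terms T_C = 263.85 K and T_H = 296.26 K, so ΔT = 32.41 K.
COP_Carnot = T_C/ΔT = 263.85/32.41 = 8.141.
Q̇_max = COP_Carnot × Ẇ = 8.141 × 0.6160 kW = 5.015 kW.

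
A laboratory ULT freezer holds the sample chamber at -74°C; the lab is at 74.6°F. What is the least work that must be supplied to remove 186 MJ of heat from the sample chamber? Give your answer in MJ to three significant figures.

91.2 MJ

In absolute terms T_C = 199.15 K and T_H = 296.82 K, so ΔT = 97.67 K.
The reversible limit is COP_R = T_C/ΔT = 2.039, so W_min = Q_C/COP = Q_C·ΔT/T_C.
W_min = 186.0 × 97.67/199.15 = 91.22 MJ.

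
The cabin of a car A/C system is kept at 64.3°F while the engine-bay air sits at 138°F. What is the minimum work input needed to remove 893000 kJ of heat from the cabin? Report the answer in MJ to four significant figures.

In absolute terms T_C = 291.09 K and T_H = 332.04 K, so ΔT = 40.94 K.
The reversible limit is COP_R = T_C/ΔT = 7.109, so W_min = Q_C/COP = Q_C·ΔT/T_C.
W_min = 893000 × 40.94/291.09 = 125600 kJ = 125.6 MJ.

125.6 MJ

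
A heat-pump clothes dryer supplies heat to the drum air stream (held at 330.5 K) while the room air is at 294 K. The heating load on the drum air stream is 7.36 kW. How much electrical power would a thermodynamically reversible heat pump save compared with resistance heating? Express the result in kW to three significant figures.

6.55 kW

The reservoir spacing is ΔT = 330.5 − 294 = 36.50 K.
COP_Carnot = T_H/ΔT = 330.50/36.50 = 9.055.
Resistance heating needs Ẇ_res = Q̇_H = 7.360 kW; the reversible heat pump needs only Ẇ_hp = Q̇_H/COP = 0.8128 kW.
Saving = 7.360 − 0.8128 = 6.547 kW.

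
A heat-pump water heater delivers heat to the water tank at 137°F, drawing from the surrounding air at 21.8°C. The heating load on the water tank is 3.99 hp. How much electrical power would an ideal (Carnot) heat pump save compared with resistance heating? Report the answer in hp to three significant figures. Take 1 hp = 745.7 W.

3.55 hp

In absolute terms T_C = 294.95 K and T_H = 331.48 K, so ΔT = 36.53 K.
COP_Carnot = T_H/ΔT = 331.48/36.53 = 9.073.
Resistance heating needs Ẇ_res = Q̇_H = 3.990 hp; the reversible heat pump needs only Ẇ_hp = Q̇_H/COP = 0.4397 hp.
Saving = 3.990 − 0.4397 = 3.550 hp.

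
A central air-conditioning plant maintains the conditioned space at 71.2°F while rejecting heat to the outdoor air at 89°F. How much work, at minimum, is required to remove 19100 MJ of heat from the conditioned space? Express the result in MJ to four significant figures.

640.4 MJ

In absolute terms T_C = 294.93 K and T_H = 304.82 K, so ΔT = 9.889 K.
The reversible limit is COP_R = T_C/ΔT = 29.82, so W_min = Q_C/COP = Q_C·ΔT/T_C.
W_min = 19100 × 9.889/294.93 = 640.4 MJ.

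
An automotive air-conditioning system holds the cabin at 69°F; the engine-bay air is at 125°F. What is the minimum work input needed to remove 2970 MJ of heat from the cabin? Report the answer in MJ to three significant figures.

In absolute terms T_C = 293.71 K and T_H = 324.82 K, so ΔT = 31.11 K.
The reversible limit is COP_R = T_C/ΔT = 9.441, so W_min = Q_C/COP = Q_C·ΔT/T_C.
W_min = 2970 × 31.11/293.71 = 314.6 MJ.

315 MJ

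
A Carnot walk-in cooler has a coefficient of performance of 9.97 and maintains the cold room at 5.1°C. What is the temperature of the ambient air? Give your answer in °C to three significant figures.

COP_R = T_C/(T_H − T_C) gives T_H − T_C = T_C/COP.
With T_C = 278.25 K, T_H = 278.25 × (1 + 1/9.97) = 306.16 K.
Converting, 306.16 K = 33.01°C.

33.0 °C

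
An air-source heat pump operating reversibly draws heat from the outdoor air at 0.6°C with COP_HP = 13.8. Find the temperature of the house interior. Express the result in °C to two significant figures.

COP_HP = T_H/(T_H − T_C) rearranges to T_H = COP·T_C/(COP − 1).
With T_C = 273.75 K, T_H = 13.8 × 273.75/12.80 = 295.14 K.
Converting, 295.14 K = 21.99°C.

22 °C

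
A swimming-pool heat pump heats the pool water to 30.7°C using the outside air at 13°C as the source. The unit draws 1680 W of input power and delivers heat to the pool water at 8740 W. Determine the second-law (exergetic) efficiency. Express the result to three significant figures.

0.303

COP_actual = Q̇_H/Ẇ = 8740/1680 = 5.202.
In absolute terms T_C = 286.15 K and T_H = 303.85 K, so ΔT = 17.70 K.
COP_Carnot = T_H/ΔT = 303.85/17.70 = 17.17.
η_II = COP_actual/COP_Carnot = 5.202/17.17 = 0.3031.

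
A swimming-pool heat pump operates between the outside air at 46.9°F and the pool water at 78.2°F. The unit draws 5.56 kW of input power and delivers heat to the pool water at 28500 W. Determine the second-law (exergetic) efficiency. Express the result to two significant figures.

Converting, Q̇_H = 28500 W = 28.50 kW, so COP_actual = Q̇_H/Ẇ = 28.50/5.560 = 5.126.
In absolute terms T_C = 281.43 K and T_H = 298.82 K, so ΔT = 17.39 K.
COP_Carnot = T_H/ΔT = 298.82/17.39 = 17.18.
η_II = COP_actual/COP_Carnot = 5.126/17.18 = 0.2983.

0.30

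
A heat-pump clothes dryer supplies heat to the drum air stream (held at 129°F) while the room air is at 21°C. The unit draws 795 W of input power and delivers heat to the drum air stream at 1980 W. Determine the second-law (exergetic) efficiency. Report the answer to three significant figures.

0.250

COP_actual = Q̇_H/Ẇ = 1980/795.0 = 2.491.
In absolute terms T_C = 294.15 K and T_H = 327.04 K, so ΔT = 32.89 K.
COP_Carnot = T_H/ΔT = 327.04/32.89 = 9.944.
η_II = COP_actual/COP_Carnot = 2.491/9.944 = 0.2505.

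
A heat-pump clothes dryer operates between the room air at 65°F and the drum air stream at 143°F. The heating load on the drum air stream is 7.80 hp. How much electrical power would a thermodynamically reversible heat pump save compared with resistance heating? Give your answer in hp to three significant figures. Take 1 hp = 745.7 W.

6.79 hp

In absolute terms T_C = 291.48 K and T_H = 334.82 K, so ΔT = 43.33 K.
COP_Carnot = T_H/ΔT = 334.82/43.33 = 7.727.
Resistance heating needs Ẇ_res = Q̇_H = 7.800 hp; the reversible heat pump needs only Ẇ_hp = Q̇_H/COP = 1.010 hp.
Saving = 7.800 − 1.010 = 6.790 hp.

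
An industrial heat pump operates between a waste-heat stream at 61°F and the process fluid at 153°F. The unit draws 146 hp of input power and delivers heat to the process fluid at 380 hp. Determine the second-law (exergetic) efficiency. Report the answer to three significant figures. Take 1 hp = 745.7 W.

COP_actual = Q̇_H/Ẇ = 380.0/146.0 = 2.603.
In absolute terms T_C = 289.26 K and T_H = 340.37 K, so ΔT = 51.11 K.
COP_Carnot = T_H/ΔT = 340.37/51.11 = 6.659.
η_II = COP_actual/COP_Carnot = 2.603/6.659 = 0.3908.

0.391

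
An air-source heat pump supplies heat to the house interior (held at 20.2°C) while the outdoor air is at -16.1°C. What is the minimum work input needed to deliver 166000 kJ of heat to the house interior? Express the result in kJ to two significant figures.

In absolute terms T_C = 257.05 K and T_H = 293.35 K, so ΔT = 36.30 K.
The reversible limit is COP_HP = T_H/ΔT = 8.081, so W_min = Q_H/COP = Q_H·ΔT/T_H.
W_min = 166000 × 36.30/293.35 = 20540 kJ.

21000 kJ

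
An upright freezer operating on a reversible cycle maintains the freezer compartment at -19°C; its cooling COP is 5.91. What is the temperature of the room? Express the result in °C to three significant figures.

24.0 °C

COP_R = T_C/(T_H − T_C) gives T_H − T_C = T_C/COP.
With T_C = 254.15 K, T_H = 254.15 × (1 + 1/5.91) = 297.15 K.
Converting, 297.15 K = 24.00°C.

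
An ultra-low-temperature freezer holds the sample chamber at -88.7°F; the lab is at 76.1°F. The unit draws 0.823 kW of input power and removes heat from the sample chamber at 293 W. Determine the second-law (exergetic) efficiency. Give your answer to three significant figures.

0.158

Converting, Q̇_C = 293.0 W = 0.2930 kW, so COP_actual = Q̇_C/Ẇ = 0.2930/0.8230 = 0.3560.
In absolute terms T_C = 206.09 K and T_H = 297.65 K, so ΔT = 91.56 K.
COP_Carnot = T_C/ΔT = 206.09/91.56 = 2.251.
η_II = COP_actual/COP_Carnot = 0.3560/2.251 = 0.1582.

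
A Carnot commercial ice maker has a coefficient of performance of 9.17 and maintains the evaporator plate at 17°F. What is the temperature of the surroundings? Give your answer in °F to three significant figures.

COP_R = T_C/(T_H − T_C) gives T_H − T_C = T_C/COP.
With T_C = 264.82 K, T_H = 264.82 × (1 + 1/9.17) = 293.70 K.
Converting, 293.70 K = 68.98°F.

69.0 °F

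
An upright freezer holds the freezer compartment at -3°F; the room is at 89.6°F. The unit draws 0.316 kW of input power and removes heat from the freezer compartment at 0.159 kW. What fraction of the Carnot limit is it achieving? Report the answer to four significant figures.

0.1020

COP_actual = Q̇_C/Ẇ = 0.1590/0.3160 = 0.5032.
In absolute terms T_C = 253.71 K and T_H = 305.15 K, so ΔT = 51.44 K.
COP_Carnot = T_C/ΔT = 253.71/51.44 = 4.932.
η_II = COP_actual/COP_Carnot = 0.5032/4.932 = 0.1020.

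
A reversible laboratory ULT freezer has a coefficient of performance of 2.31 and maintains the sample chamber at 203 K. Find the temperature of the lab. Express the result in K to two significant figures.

290 K

COP_R = T_C/(T_H − T_C) gives T_H − T_C = T_C/COP.
With T_C = 203.00 K, T_H = 203.00 × (1 + 1/2.31) = 290.88 K.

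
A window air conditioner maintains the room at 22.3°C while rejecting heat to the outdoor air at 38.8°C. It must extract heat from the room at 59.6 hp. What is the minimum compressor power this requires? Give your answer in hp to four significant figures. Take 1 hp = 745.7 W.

3.328 hp

In absolute terms T_C = 295.45 K and T_H = 311.95 K, so ΔT = 16.50 K.
COP_Carnot = T_C/ΔT = 295.45/16.50 = 17.91.
Ẇ_min = Q̇/COP_Carnot = 59.60/17.91 = 3.328 hp.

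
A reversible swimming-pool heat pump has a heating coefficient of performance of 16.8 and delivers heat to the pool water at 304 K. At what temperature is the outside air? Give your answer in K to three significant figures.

286 K

COP_HP = T_H/(T_H − T_C) gives T_H − T_C = T_H/COP.
With T_H = 304.00 K, T_C = 304.00 × (1 − 1/16.8) = 285.90 K.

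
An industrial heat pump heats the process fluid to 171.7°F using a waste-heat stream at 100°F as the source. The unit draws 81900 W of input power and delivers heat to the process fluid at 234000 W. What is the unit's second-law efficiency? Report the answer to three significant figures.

0.324

COP_actual = Q̇_H/Ẇ = 234000/81900 = 2.857.
In absolute terms T_C = 310.93 K and T_H = 350.76 K, so ΔT = 39.83 K.
COP_Carnot = T_H/ΔT = 350.76/39.83 = 8.806.
η_II = COP_actual/COP_Carnot = 2.857/8.806 = 0.3245.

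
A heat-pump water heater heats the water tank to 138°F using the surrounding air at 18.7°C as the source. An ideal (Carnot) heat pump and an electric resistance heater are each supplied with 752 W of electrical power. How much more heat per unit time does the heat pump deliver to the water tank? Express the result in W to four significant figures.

In absolute terms T_C = 291.85 K and T_H = 332.04 K, so ΔT = 40.19 K.
COP_Carnot = T_H/ΔT = 332.04/40.19 = 8.262.
The heat pump delivers Q̇_H = COP × Ẇ = 6213 W; the resistance heater delivers Ẇ = 752.0 W.
Extra = (COP − 1)·Ẇ = 5461 W.

5461 W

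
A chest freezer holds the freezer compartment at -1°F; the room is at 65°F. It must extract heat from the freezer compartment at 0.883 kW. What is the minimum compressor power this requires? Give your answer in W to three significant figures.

In absolute terms T_C = 254.82 K and T_H = 291.48 K, so ΔT = 36.67 K.
COP_Carnot = T_C/ΔT = 254.82/36.67 = 6.950.
Ẇ_min = Q̇/COP_Carnot = 0.8830/6.950 = 0.1271 kW = 127.1 W.

127 W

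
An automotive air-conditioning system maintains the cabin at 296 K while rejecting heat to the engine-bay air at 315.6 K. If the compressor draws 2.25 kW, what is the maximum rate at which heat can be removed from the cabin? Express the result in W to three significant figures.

The reservoir spacing is ΔT = 315.6 − 296 = 19.60 K.
COP_Carnot = T_C/ΔT = 296.00/19.60 = 15.10.
Q̇_max = COP_Carnot × Ẇ = 15.10 × 2.250 kW = 33.98 kW = 33980 W.

34000 W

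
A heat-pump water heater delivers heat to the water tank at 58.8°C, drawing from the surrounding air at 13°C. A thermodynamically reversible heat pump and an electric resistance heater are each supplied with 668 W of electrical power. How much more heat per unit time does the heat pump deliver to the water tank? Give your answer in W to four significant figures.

4174 W

In absolute terms T_C = 286.15 K and T_H = 331.95 K, so ΔT = 45.80 K.
COP_Carnot = T_H/ΔT = 331.95/45.80 = 7.248.
The heat pump delivers Q̇_H = COP × Ẇ = 4842 W; the resistance heater delivers Ẇ = 668.0 W.
Extra = (COP − 1)·Ẇ = 4174 W.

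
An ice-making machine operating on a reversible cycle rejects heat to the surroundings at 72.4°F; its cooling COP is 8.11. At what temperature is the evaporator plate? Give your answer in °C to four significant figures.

For a Carnot refrigerator COP_R = T_C/(T_H − T_C), so T_C = COP·T_H/(1 + COP).
With T_H = 295.59 K, T_C = 8.11 × 295.59/9.110 = 263.15 K.
Converting, 263.15 K = -10.00°C.

-10.00 °C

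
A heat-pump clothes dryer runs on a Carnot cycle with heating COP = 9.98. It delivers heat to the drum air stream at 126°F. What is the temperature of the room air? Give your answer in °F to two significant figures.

67 °F

COP_HP = T_H/(T_H − T_C) gives T_H − T_C = T_H/COP.
With T_H = 325.37 K, T_C = 325.37 × (1 − 1/9.98) = 292.77 K.
Converting, 292.77 K = 67.32°F.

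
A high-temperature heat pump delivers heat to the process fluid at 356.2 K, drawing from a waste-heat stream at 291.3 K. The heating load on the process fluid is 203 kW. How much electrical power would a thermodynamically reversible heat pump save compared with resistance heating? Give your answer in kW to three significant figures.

The reservoir spacing is ΔT = 356.2 − 291.3 = 64.90 K.
COP_Carnot = T_H/ΔT = 356.20/64.90 = 5.488.
Resistance heating needs Ẇ_res = Q̇_H = 203.0 kW; the reversible heat pump needs only Ẇ_hp = Q̇_H/COP = 36.99 kW.
Saving = 203.0 − 36.99 = 166.0 kW.

166 kW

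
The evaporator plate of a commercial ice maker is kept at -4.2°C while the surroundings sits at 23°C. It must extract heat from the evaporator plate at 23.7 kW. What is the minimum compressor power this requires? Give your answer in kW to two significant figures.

In absolute terms T_C = 268.95 K and T_H = 296.15 K, so ΔT = 27.20 K.
COP_Carnot = T_C/ΔT = 268.95/27.20 = 9.888.
Ẇ_min = Q̇/COP_Carnot = 23.70/9.888 = 2.397 kW.

2.4 kW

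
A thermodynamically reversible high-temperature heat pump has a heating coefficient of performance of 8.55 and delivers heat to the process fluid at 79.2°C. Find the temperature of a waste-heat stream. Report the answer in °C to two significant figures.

38 °C

COP_HP = T_H/(T_H − T_C) gives T_H − T_C = T_H/COP.
With T_H = 352.35 K, T_C = 352.35 × (1 − 1/8.55) = 311.14 K.
Converting, 311.14 K = 37.99°C.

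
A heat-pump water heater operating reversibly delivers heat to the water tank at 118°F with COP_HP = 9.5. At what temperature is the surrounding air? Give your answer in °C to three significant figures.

14.0 °C

COP_HP = T_H/(T_H − T_C) gives T_H − T_C = T_H/COP.
With T_H = 320.93 K, T_C = 320.93 × (1 − 1/9.5) = 287.15 K.
Converting, 287.15 K = 14.00°C.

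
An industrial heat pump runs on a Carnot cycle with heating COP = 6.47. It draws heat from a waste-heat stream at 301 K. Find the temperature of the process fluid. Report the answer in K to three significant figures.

COP_HP = T_H/(T_H − T_C) rearranges to T_H = COP·T_C/(COP − 1).
With T_C = 301.00 K, T_H = 6.47 × 301.00/5.470 = 356.03 K.

356 K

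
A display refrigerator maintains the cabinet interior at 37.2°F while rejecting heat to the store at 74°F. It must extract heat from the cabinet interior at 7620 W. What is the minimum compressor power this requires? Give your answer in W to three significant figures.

564 W

In absolute terms T_C = 276.04 K and T_H = 296.48 K, so ΔT = 20.44 K.
COP_Carnot = T_C/ΔT = 276.04/20.44 = 13.50.
Ẇ_min = Q̇/COP_Carnot = 7620/13.50 = 564.4 W.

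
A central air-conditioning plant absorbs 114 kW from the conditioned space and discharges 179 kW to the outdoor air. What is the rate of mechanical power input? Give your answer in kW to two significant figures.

65 kW

For a cyclic device the first law requires Q̇_H = Q̇_C + Ẇ.
Ẇ = Q̇_H − Q̇_C = 65.00 kW.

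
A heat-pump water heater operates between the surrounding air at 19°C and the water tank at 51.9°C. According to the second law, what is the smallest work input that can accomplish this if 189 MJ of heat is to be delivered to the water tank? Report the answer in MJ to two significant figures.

In absolute terms T_C = 292.15 K and T_H = 325.05 K, so ΔT = 32.90 K.
The reversible limit is COP_HP = T_H/ΔT = 9.880, so W_min = Q_H/COP = Q_H·ΔT/T_H.
W_min = 189.0 × 32.90/325.05 = 19.13 MJ.

19 MJ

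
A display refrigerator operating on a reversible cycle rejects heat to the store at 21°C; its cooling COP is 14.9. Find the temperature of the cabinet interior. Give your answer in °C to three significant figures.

2.50 °C

For a Carnot refrigerator COP_R = T_C/(T_H − T_C), so T_C = COP·T_H/(1 + COP).
With T_H = 294.15 K, T_C = 14.9 × 294.15/15.90 = 275.65 K.
Converting, 275.65 K = 2.50°C.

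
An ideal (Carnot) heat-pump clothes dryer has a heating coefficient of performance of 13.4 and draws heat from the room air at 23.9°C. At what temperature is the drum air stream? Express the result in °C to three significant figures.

COP_HP = T_H/(T_H − T_C) rearranges to T_H = COP·T_C/(COP − 1).
With T_C = 297.05 K, T_H = 13.4 × 297.05/12.40 = 321.01 K.
Converting, 321.01 K = 47.86°C.

47.9 °C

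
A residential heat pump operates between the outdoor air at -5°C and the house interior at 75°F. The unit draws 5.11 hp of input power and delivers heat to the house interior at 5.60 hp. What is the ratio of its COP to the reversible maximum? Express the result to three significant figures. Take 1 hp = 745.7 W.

COP_actual = Q̇_H/Ẇ = 5.600/5.110 = 1.096.
In absolute terms T_C = 268.15 K and T_H = 297.04 K, so ΔT = 28.89 K.
COP_Carnot = T_H/ΔT = 297.04/28.89 = 10.28.
η_II = COP_actual/COP_Carnot = 1.096/10.28 = 0.1066.

0.107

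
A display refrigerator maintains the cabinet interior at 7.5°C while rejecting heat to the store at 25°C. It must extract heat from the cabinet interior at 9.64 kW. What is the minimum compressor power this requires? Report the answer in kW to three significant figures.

0.601 kW

In absolute terms T_C = 280.65 K and T_H = 298.15 K, so ΔT = 17.50 K.
COP_Carnot = T_C/ΔT = 280.65/17.50 = 16.04.
Ẇ_min = Q̇/COP_Carnot = 9.640/16.04 = 0.6011 kW.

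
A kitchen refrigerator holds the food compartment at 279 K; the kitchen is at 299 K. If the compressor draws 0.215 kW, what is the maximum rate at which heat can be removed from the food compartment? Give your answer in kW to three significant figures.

3.00 kW

The reservoir spacing is ΔT = 299 − 279 = 20.00 K.
COP_Carnot = T_C/ΔT = 279.00/20.00 = 13.95.
Q̇_max = COP_Carnot × Ẇ = 13.95 × 0.2150 kW = 2.999 kW.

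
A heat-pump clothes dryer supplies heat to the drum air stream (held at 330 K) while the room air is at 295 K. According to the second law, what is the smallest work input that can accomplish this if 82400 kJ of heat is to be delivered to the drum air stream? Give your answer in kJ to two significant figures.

8700 kJ

The reservoir spacing is ΔT = 330 − 295 = 35.00 K.
The reversible limit is COP_HP = T_H/ΔT = 9.429, so W_min = Q_H/COP = Q_H·ΔT/T_H.
W_min = 82400 × 35.00/330.00 = 8739 kJ.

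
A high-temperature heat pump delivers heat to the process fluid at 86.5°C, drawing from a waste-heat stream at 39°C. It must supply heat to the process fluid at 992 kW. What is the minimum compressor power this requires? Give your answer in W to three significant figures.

131000 W

In absolute terms T_C = 312.15 K and T_H = 359.65 K, so ΔT = 47.50 K.
COP_Carnot = T_H/ΔT = 359.65/47.50 = 7.572.
Ẇ_min = Q̇/COP_Carnot = 992.0/7.572 = 131.0 kW = 131000 W.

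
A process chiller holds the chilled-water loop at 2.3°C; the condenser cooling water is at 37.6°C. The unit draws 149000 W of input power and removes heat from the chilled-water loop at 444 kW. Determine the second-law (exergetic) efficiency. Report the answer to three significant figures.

Converting, Q̇_C = 444.0 kW = 444000 W, so COP_actual = Q̇_C/Ẇ = 444000/149000 = 2.980.
In absolute terms T_C = 275.45 K and T_H = 310.75 K, so ΔT = 35.30 K.
COP_Carnot = T_C/ΔT = 275.45/35.30 = 7.803.
η_II = COP_actual/COP_Carnot = 2.980/7.803 = 0.3819.

0.382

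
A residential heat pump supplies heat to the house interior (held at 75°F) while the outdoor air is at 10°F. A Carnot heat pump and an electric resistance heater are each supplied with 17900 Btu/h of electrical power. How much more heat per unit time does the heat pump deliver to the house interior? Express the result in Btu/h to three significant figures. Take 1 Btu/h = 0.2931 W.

129000 Btu/h

In absolute terms T_C = 260.93 K and T_H = 297.04 K, so ΔT = 36.11 K.
COP_Carnot = T_H/ΔT = 297.04/36.11 = 8.226.
The heat pump delivers Q̇_H = COP × Ẇ = 147200 Btu/h; the resistance heater delivers Ẇ = 17900 Btu/h.
Extra = (COP − 1)·Ẇ = 129300 Btu/h.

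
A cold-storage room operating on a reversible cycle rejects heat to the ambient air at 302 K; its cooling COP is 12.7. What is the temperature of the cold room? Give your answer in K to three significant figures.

280 K

For a Carnot refrigerator COP_R = T_C/(T_H − T_C), so T_C = COP·T_H/(1 + COP).
With T_H = 302.00 K, T_C = 12.7 × 302.00/13.70 = 279.96 K.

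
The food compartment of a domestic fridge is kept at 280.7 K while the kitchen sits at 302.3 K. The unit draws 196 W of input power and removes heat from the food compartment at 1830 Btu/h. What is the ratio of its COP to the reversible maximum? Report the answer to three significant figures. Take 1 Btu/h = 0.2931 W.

Converting, Q̇_C = 1830 Btu/h = 536.4 W, so COP_actual = Q̇_C/Ẇ = 536.4/196.0 = 2.737.
The reservoir spacing is ΔT = 302.3 − 280.7 = 21.60 K.
COP_Carnot = T_C/ΔT = 280.70/21.60 = 13.00.
η_II = COP_actual/COP_Carnot = 2.737/13.00 = 0.2106.

0.211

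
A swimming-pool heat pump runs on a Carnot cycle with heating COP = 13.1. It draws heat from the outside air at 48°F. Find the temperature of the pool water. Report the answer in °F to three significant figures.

COP_HP = T_H/(T_H − T_C) rearranges to T_H = COP·T_C/(COP − 1).
With T_C = 282.04 K, T_H = 13.1 × 282.04/12.10 = 305.35 K.
Converting, 305.35 K = 89.96°F.

90.0 °F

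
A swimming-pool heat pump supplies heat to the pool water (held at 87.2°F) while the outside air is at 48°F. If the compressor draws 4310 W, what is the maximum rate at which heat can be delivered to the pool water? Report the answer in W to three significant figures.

60100 W

In absolute terms T_C = 282.04 K and T_H = 303.82 K, so ΔT = 21.78 K.
COP_Carnot = T_H/ΔT = 303.82/21.78 = 13.95.
Q̇_max = COP_Carnot × Ẇ = 13.95 × 4310 W = 60130 W.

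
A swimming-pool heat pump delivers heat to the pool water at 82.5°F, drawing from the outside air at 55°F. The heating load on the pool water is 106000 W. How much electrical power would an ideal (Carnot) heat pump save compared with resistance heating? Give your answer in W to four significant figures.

In absolute terms T_C = 285.93 K and T_H = 301.21 K, so ΔT = 15.28 K.
COP_Carnot = T_H/ΔT = 301.21/15.28 = 19.72.
Resistance heating needs Ẇ_res = Q̇_H = 106000 W; the reversible heat pump needs only Ẇ_hp = Q̇_H/COP = 5377 W.
Saving = 106000 − 5377 = 100600 W.

100600 W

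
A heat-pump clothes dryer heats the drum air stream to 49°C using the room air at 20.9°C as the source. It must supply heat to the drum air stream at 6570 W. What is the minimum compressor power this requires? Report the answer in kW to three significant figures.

0.573 kW

In absolute terms T_C = 294.05 K and T_H = 322.15 K, so ΔT = 28.10 K.
COP_Carnot = T_H/ΔT = 322.15/28.10 = 11.46.
Ẇ_min = Q̇/COP_Carnot = 6570/11.46 = 573.1 W = 0.5731 kW.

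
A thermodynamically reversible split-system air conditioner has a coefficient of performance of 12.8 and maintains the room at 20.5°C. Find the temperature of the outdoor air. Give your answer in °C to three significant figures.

43.4 °C

COP_R = T_C/(T_H − T_C) gives T_H − T_C = T_C/COP.
With T_C = 293.65 K, T_H = 293.65 × (1 + 1/12.8) = 316.59 K.
Converting, 316.59 K = 43.44°C.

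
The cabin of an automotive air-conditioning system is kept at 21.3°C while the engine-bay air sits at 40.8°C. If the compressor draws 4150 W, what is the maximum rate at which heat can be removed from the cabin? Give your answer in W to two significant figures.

63000 W

In absolute terms T_C = 294.45 K and T_H = 313.95 K, so ΔT = 19.50 K.
COP_Carnot = T_C/ΔT = 294.45/19.50 = 15.10.
Q̇_max = COP_Carnot × Ẇ = 15.10 × 4150 W = 62670 W.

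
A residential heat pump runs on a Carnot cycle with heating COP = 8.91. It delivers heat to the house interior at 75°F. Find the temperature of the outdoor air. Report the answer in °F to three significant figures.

COP_HP = T_H/(T_H − T_C) gives T_H − T_C = T_H/COP.
With T_H = 297.04 K, T_C = 297.04 × (1 − 1/8.91) = 263.70 K.
Converting, 263.70 K = 14.99°F.

15.0 °F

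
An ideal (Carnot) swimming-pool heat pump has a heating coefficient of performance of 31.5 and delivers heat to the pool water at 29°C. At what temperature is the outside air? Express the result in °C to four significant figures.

19.41 °C

COP_HP = T_H/(T_H − T_C) gives T_H − T_C = T_H/COP.
With T_H = 302.15 K, T_C = 302.15 × (1 − 1/31.5) = 292.56 K.
Converting, 292.56 K = 19.41°C.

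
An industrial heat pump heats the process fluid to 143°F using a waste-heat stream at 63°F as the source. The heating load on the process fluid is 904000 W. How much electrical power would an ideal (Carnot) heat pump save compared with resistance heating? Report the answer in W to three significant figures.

In absolute terms T_C = 290.37 K and T_H = 334.82 K, so ΔT = 44.44 K.
COP_Carnot = T_H/ΔT = 334.82/44.44 = 7.533.
Resistance heating needs Ẇ_res = Q̇_H = 904000 W; the reversible heat pump needs only Ẇ_hp = Q̇_H/COP = 120000 W.
Saving = 904000 − 120000 = 784000 W.

784000 W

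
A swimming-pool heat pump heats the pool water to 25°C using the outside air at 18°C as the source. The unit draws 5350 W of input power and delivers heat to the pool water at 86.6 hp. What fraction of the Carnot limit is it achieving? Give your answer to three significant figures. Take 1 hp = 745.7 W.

0.283

Converting, Q̇_H = 86.60 hp = 64580 W, so COP_actual = Q̇_H/Ẇ = 64580/5350 = 12.07.
In absolute terms T_C = 291.15 K and T_H = 298.15 K, so ΔT = 7.000 K.
COP_Carnot = T_H/ΔT = 298.15/7.000 = 42.59.
η_II = COP_actual/COP_Carnot = 12.07/42.59 = 0.2834.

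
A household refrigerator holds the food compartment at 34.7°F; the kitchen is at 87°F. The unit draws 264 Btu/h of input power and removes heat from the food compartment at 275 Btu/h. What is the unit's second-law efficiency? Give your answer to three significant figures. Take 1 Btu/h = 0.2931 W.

COP_actual = Q̇_C/Ẇ = 275.0/264.0 = 1.042.
In absolute terms T_C = 274.65 K and T_H = 303.71 K, so ΔT = 29.06 K.
COP_Carnot = T_C/ΔT = 274.65/29.06 = 9.453.
η_II = COP_actual/COP_Carnot = 1.042/9.453 = 0.1102.

0.110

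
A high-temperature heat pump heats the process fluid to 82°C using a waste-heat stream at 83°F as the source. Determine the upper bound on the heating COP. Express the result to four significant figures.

In absolute terms T_C = 301.48 K and T_H = 355.15 K, so ΔT = 53.67 K.
For a reversible cycle, COP_Carnot = T_H/ΔT = 355.15/53.67 = 6.618.

6.618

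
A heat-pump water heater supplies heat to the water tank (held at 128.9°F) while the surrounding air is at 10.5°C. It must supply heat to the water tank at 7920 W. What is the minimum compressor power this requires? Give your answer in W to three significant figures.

1050 W

In absolute terms T_C = 283.65 K and T_H = 326.98 K, so ΔT = 43.33 K.
COP_Carnot = T_H/ΔT = 326.98/43.33 = 7.546.
Ẇ_min = Q̇/COP_Carnot = 7920/7.546 = 1050 W.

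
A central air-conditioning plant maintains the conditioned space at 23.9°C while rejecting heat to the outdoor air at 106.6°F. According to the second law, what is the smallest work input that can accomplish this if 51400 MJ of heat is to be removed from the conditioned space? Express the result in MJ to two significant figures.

3000 MJ

In absolute terms T_C = 297.05 K and T_H = 314.59 K, so ΔT = 17.54 K.
The reversible limit is COP_R = T_C/ΔT = 16.93, so W_min = Q_C/COP = Q_C·ΔT/T_C.
W_min = 51400 × 17.54/297.05 = 3036 MJ.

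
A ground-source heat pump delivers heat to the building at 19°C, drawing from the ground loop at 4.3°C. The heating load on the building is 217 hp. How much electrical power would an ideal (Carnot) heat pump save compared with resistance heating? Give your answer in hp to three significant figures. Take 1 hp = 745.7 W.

In absolute terms T_C = 277.45 K and T_H = 292.15 K, so ΔT = 14.70 K.
COP_Carnot = T_H/ΔT = 292.15/14.70 = 19.87.
Resistance heating needs Ẇ_res = Q̇_H = 217.0 hp; the reversible heat pump needs only Ẇ_hp = Q̇_H/COP = 10.92 hp.
Saving = 217.0 − 10.92 = 206.1 hp.

206 hp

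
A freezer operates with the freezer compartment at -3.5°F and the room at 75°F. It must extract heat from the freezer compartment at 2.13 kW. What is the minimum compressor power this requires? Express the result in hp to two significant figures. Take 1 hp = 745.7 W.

In absolute terms T_C = 253.43 K and T_H = 297.04 K, so ΔT = 43.61 K.
COP_Carnot = T_C/ΔT = 253.43/43.61 = 5.811.
Ẇ_min = Q̇/COP_Carnot = 2.130/5.811 = 0.3665 kW = 0.4915 hp.

0.49 hp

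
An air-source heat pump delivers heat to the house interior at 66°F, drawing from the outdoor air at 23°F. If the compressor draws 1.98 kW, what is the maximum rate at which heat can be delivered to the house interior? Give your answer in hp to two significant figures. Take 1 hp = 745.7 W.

32 hp

In absolute terms T_C = 268.15 K and T_H = 292.04 K, so ΔT = 23.89 K.
COP_Carnot = T_H/ΔT = 292.04/23.89 = 12.22.
Q̇_max = COP_Carnot × Ẇ = 12.22 × 1.980 kW = 24.21 kW = 32.46 hp.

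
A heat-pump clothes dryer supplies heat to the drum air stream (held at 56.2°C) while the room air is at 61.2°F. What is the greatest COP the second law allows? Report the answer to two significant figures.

8.2

In absolute terms T_C = 289.37 K and T_H = 329.35 K, so ΔT = 39.98 K.
For a reversible cycle, COP_Carnot = T_H/ΔT = 329.35/39.98 = 8.238.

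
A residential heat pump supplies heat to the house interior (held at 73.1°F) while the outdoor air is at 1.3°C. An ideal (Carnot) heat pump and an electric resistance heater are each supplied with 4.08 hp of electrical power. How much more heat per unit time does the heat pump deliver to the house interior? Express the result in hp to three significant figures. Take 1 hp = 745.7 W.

52.0 hp

In absolute terms T_C = 274.45 K and T_H = 295.98 K, so ΔT = 21.53 K.
COP_Carnot = T_H/ΔT = 295.98/21.53 = 13.75.
The heat pump delivers Q̇_H = COP × Ẇ = 56.08 hp; the resistance heater delivers Ẇ = 4.080 hp.
Extra = (COP − 1)·Ẇ = 52.00 hp.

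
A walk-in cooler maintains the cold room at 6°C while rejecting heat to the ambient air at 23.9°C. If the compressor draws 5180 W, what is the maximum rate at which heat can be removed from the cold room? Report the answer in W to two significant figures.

In absolute terms T_C = 279.15 K and T_H = 297.05 K, so ΔT = 17.90 K.
COP_Carnot = T_C/ΔT = 279.15/17.90 = 15.59.
Q̇_max = COP_Carnot × Ẇ = 15.59 × 5180 W = 80780 W.

81000 W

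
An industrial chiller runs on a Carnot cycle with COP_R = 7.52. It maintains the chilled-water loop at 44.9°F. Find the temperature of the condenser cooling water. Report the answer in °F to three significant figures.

112 °F

COP_R = T_C/(T_H − T_C) gives T_H − T_C = T_C/COP.
With T_C = 280.32 K, T_H = 280.32 × (1 + 1/7.52) = 317.59 K.
Converting, 317.59 K = 112.00°F.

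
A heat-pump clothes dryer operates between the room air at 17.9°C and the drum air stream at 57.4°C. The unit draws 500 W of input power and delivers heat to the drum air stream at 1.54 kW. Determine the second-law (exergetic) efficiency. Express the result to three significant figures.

Converting, Q̇_H = 1.540 kW = 1540 W, so COP_actual = Q̇_H/Ẇ = 1540/500.0 = 3.080.
In absolute terms T_C = 291.05 K and T_H = 330.55 K, so ΔT = 39.50 K.
COP_Carnot = T_H/ΔT = 330.55/39.50 = 8.368.
η_II = COP_actual/COP_Carnot = 3.080/8.368 = 0.3681.

0.368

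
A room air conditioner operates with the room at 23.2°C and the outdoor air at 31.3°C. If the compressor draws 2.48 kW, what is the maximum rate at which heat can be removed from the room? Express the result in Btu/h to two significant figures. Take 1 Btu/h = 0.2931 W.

310000 Btu/h

In absolute terms T_C = 296.35 K and T_H = 304.45 K, so ΔT = 8.100 K.
COP_Carnot = T_C/ΔT = 296.35/8.100 = 36.59.
Q̇_max = COP_Carnot × Ẇ = 36.59 × 2.480 kW = 90.73 kW = 309600 Btu/h.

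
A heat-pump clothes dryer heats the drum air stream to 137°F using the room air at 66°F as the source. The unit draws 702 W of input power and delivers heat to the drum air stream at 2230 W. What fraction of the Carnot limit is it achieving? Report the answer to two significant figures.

COP_actual = Q̇_H/Ẇ = 2230/702.0 = 3.177.
In absolute terms T_C = 292.04 K and T_H = 331.48 K, so ΔT = 39.44 K.
COP_Carnot = T_H/ΔT = 331.48/39.44 = 8.404.
η_II = COP_actual/COP_Carnot = 3.177/8.404 = 0.3780.

0.38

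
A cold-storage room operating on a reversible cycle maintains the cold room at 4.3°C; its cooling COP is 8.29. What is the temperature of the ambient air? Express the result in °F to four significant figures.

99.98 °F

COP_R = T_C/(T_H − T_C) gives T_H − T_C = T_C/COP.
With T_C = 277.45 K, T_H = 277.45 × (1 + 1/8.29) = 310.92 K.
Converting, 310.92 K = 99.98°F.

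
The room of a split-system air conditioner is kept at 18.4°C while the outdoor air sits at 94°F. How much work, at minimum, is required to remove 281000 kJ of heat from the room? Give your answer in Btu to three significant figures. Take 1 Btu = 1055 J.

14700 Btu

In absolute terms T_C = 291.55 K and T_H = 307.59 K, so ΔT = 16.04 K.
The reversible limit is COP_R = T_C/ΔT = 18.17, so W_min = Q_C/COP = Q_C·ΔT/T_C.
W_min = 281000 × 16.04/291.55 = 15460 kJ = 14660 Btu.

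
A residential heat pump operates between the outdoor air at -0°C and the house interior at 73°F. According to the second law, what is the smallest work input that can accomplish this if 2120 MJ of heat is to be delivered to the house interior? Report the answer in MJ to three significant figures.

In absolute terms T_C = 273.15 K and T_H = 295.93 K, so ΔT = 22.78 K.
The reversible limit is COP_HP = T_H/ΔT = 12.99, so W_min = Q_H/COP = Q_H·ΔT/T_H.
W_min = 2120 × 22.78/295.93 = 163.2 MJ.

163 MJ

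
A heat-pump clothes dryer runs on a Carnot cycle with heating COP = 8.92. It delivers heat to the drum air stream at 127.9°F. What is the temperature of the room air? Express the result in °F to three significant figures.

62.0 °F

COP_HP = T_H/(T_H − T_C) gives T_H − T_C = T_H/COP.
With T_H = 326.43 K, T_C = 326.43 × (1 − 1/8.92) = 289.83 K.
Converting, 289.83 K = 62.03°F.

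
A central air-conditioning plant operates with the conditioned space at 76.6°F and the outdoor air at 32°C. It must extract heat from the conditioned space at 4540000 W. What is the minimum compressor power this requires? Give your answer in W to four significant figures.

In absolute terms T_C = 297.93 K and T_H = 305.15 K, so ΔT = 7.222 K.
COP_Carnot = T_C/ΔT = 297.93/7.222 = 41.25.
Ẇ_min = Q̇/COP_Carnot = 4540000/41.25 = 110100 W.

110100 W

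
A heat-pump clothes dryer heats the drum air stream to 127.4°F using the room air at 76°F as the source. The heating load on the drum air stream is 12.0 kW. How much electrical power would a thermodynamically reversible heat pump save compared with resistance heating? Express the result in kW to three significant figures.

In absolute terms T_C = 297.59 K and T_H = 326.15 K, so ΔT = 28.56 K.
COP_Carnot = T_H/ΔT = 326.15/28.56 = 11.42.
Resistance heating needs Ẇ_res = Q̇_H = 12.00 kW; the reversible heat pump needs only Ẇ_hp = Q̇_H/COP = 1.051 kW.
Saving = 12.00 − 1.051 = 10.95 kW.

10.9 kW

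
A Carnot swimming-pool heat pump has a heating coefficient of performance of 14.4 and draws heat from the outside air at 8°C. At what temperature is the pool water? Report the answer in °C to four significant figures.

COP_HP = T_H/(T_H − T_C) rearranges to T_H = COP·T_C/(COP − 1).
With T_C = 281.15 K, T_H = 14.4 × 281.15/13.40 = 302.13 K.
Converting, 302.13 K = 28.98°C.

28.98 °C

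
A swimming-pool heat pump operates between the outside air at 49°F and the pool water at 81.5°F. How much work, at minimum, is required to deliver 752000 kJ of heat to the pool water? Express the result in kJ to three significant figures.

45200 kJ

In absolute terms T_C = 282.59 K and T_H = 300.65 K, so ΔT = 18.06 K.
The reversible limit is COP_HP = T_H/ΔT = 16.65, so W_min = Q_H/COP = Q_H·ΔT/T_H.
W_min = 752000 × 18.06/300.65 = 45160 kJ.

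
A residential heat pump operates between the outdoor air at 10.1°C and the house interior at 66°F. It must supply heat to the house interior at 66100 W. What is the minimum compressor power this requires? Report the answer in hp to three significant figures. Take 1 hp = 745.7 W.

2.67 hp

In absolute terms T_C = 283.25 K and T_H = 292.04 K, so ΔT = 8.789 K.
COP_Carnot = T_H/ΔT = 292.04/8.789 = 33.23.
Ẇ_min = Q̇/COP_Carnot = 66100/33.23 = 1989 W = 2.668 hp.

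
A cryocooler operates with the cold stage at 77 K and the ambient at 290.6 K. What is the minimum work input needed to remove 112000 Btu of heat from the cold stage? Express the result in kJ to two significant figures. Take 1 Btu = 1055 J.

The reservoir spacing is ΔT = 290.6 − 77 = 213.6 K.
The reversible limit is COP_R = T_C/ΔT = 0.3605, so W_min = Q_C/COP = Q_C·ΔT/T_C.
W_min = 112000 × 213.6/77.00 = 310700 Btu = 327800 kJ.

330000 kJ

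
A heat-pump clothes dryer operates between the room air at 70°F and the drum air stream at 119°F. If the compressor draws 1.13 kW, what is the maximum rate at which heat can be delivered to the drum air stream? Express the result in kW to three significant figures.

13.3 kW

In absolute terms T_C = 294.26 K and T_H = 321.48 K, so ΔT = 27.22 K.
COP_Carnot = T_H/ΔT = 321.48/27.22 = 11.81.
Q̇_max = COP_Carnot × Ẇ = 11.81 × 1.130 kW = 13.34 kW.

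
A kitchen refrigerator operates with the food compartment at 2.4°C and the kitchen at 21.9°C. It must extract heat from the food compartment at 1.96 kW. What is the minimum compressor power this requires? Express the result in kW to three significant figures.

In absolute terms T_C = 275.55 K and T_H = 295.05 K, so ΔT = 19.50 K.
COP_Carnot = T_C/ΔT = 275.55/19.50 = 14.13.
Ẇ_min = Q̇/COP_Carnot = 1.960/14.13 = 0.1387 kW.

0.139 kW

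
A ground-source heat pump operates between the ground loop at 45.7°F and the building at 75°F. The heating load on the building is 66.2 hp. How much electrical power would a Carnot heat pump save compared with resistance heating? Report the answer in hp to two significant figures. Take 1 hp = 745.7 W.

In absolute terms T_C = 280.76 K and T_H = 297.04 K, so ΔT = 16.28 K.
COP_Carnot = T_H/ΔT = 297.04/16.28 = 18.25.
Resistance heating needs Ẇ_res = Q̇_H = 66.20 hp; the reversible heat pump needs only Ẇ_hp = Q̇_H/COP = 3.628 hp.
Saving = 66.20 − 3.628 = 62.57 hp.

63 hp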